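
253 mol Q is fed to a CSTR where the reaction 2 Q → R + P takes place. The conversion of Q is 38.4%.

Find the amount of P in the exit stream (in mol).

48.6 mol

Q reacted = 0.384 × 253 = 97.15 mol; ν_Q = −2, so ξ = 97.15/2 = 48.58 mol.
Outlet amounts (n = n₀ + ν ξ):
  Q: 253 − 2(48.58) = 155.8
  R: 0 + 1(48.58) = 48.58
  P: 0 + 1(48.58) = 48.58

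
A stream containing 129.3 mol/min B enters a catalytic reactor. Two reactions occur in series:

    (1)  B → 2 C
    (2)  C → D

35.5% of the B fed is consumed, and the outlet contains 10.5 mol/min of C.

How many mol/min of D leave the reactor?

Conversion of B: B consumed = 1ξ₁ = 0.355 × 129.3 → ξ₁ = 45.9 mol/min.
C balance: n_C = 0 + 2ξ₁ − 1ξ₂ = 10.5 → ξ₂ = (2·45.9 − 10.5)/1 = 81.3 mol/min.
Outlet amounts (n = n₀ + Σ ν·ξ):
  B: 129.3 − 1(45.9) = 83.4
  C: 0 + 2(45.9) − 1(81.3) = 10.5
  D: 0 + 1(81.3) = 81.3

81.3 mol/min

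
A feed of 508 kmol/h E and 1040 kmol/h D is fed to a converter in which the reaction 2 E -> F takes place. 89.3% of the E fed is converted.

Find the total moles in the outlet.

E reacted = 0.893 × 508 = 453.6 kmol/h; ν_E = −2, so ξ = 453.6/2 = 226.8 kmol/h.
Outlet amounts (n = n₀ + ν ξ):
  E: 508 − 2(226.8) = 54.36
  F: 0 + 1(226.8) = 226.8
  D: 1040 (inert)
Total out = 54.36 + 226.8 + 1040 = 1321 kmol/h.

1320 kmol/h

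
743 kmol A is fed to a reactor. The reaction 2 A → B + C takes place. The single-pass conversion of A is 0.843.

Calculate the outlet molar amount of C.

A reacted = 0.843 × 743 = 626.3 kmol; ν_A = −2, so ξ = 626.3/2 = 313.2 kmol.
Outlet amounts (n = n₀ + ν ξ):
  A: 743 − 2(313.2) = 116.7
  B: 0 + 1(313.2) = 313.2
  C: 0 + 1(313.2) = 313.2

313 kmol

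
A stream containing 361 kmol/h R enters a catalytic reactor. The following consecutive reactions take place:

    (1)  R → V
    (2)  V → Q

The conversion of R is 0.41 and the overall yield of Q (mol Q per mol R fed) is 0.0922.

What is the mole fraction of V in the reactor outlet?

0.318

Conversion of R: R consumed = 1ξ₁ = 0.41 × 361 → ξ₁ = 148 kmol/h.
Yield of Q: 1ξ₂ / 361 = 0.0922 → ξ₂ = 33.28 kmol/h.
Outlet amounts (n = n₀ + Σ ν·ξ):
  R: 361 − 1(148) = 213
  V: 0 + 1(148) − 1(33.28) = 114.7
  Q: 0 + 1(33.28) = 33.28
Total out = 361 kmol/h; y_V = 114.7 / 361 = 0.3178.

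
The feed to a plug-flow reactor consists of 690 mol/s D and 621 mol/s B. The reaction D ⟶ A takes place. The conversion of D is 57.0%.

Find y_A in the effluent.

0.3

D reacted = 0.57 × 690 = 393.3 mol/s; ν_D = −1, so ξ = 393.3/1 = 393.3 mol/s.
Outlet amounts (n = n₀ + ν ξ):
  D: 690 − 1(393.3) = 296.7
  A: 0 + 1(393.3) = 393.3
  B: 621 (inert)
Total out = 1311 mol/s; y_A = 393.3 / 1311 = 0.3.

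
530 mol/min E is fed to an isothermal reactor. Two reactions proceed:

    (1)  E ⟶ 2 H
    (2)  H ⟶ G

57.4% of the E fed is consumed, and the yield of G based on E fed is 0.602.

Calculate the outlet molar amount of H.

289 mol/min

Conversion of E: E consumed = 1ξ₁ = 0.574 × 530 → ξ₁ = 304.2 mol/min.
Yield of G: 1ξ₂ / 530 = 0.602 → ξ₂ = 319.1 mol/min.
Outlet amounts (n = n₀ + Σ ν·ξ):
  E: 530 − 1(304.2) = 225.8
  H: 0 + 2(304.2) − 1(319.1) = 289.4
  G: 0 + 1(319.1) = 319.1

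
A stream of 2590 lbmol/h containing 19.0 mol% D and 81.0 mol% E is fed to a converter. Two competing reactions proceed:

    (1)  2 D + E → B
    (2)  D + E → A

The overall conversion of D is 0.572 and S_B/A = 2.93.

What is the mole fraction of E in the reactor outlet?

Conversion of D: D consumed = 0.572 × 492.1 = 281.5 lbmol/h = 2ξ₁ + 1ξ₂.
Selectivity: 1ξ₁ / (1ξ₂) = 2.93 → ξ₁ = 2.93 ξ₂.
Substitute: (2·2.93 + 1) ξ₂ = 281.5 → ξ₂ = 41.03 lbmol/h, ξ₁ = 120.2 lbmol/h.
Outlet amounts (n = n₀ + Σ ν·ξ):
  D: 492.1 − 2(120.2) − 1(41.03) = 210.6
  E: 2098 − 1(120.2) − 1(41.03) = 1937
  B: 0 + 1(120.2) = 120.2
  A: 0 + 1(41.03) = 41.03
Total out = 2309 lbmol/h; y_E = 1937 / 2309 = 0.8389.

0.839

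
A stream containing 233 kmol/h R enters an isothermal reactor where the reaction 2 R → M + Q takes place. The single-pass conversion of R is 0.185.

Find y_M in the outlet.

0.0925

R reacted = 0.185 × 233 = 43.1 kmol/h; ν_R = −2, so ξ = 43.1/2 = 21.55 kmol/h.
Outlet amounts (n = n₀ + ν ξ):
  R: 233 − 2(21.55) = 189.9
  M: 0 + 1(21.55) = 21.55
  Q: 0 + 1(21.55) = 21.55
Total out = 233 kmol/h; y_M = 21.55 / 233 = 0.0925.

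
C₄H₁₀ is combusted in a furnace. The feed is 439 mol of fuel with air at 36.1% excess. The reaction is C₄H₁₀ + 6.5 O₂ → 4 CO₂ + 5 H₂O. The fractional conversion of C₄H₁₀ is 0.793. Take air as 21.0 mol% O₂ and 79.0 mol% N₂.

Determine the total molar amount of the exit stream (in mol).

19500 mol

Stoichiometric O₂ = 6.5 × 439 = 2854 mol; O₂ fed = 2854 × 1.361 = 3884 mol.
N₂ fed = 3884 × 79/21 = 14610 mol.
Fuel reacted = 0.793 × 439 → ξ = 348.1 mol.
Outlet (n = n₀ + ν ξ):
  C₄H₁₀: 439 − 1(348.1) = 90.87
  O₂: 3884 − 6.5(348.1) = 1621
  N₂: 14610 (inert)
  CO₂: 0 + 4(348.1) = 1393
  H₂O: 0 + 5(348.1) = 1741
Total out = 90.87 + 1621 + 14610 + 1393 + 1741 = 19450 mol.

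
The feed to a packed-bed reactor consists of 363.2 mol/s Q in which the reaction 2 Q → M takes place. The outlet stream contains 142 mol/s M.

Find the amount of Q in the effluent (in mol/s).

79.2 mol/s

For M: n = n₀ + 1ξ → 142 = 0 + 1ξ, giving ξ = 142 mol/s.
Outlet amounts (n = n₀ + ν ξ):
  Q: 363.2 − 2(142) = 79.2
  M: 0 + 1(142) = 142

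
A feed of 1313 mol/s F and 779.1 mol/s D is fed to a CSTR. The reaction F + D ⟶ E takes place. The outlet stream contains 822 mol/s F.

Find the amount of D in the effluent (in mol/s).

For F: n = n₀ − 1ξ → 822 = 1313 − 1ξ, giving ξ = 491 mol/s.
Outlet amounts (n = n₀ + ν ξ):
  F: 1313 − 1(491) = 822
  D: 779.1 − 1(491) = 288.1
  E: 0 + 1(491) = 491

288 mol/s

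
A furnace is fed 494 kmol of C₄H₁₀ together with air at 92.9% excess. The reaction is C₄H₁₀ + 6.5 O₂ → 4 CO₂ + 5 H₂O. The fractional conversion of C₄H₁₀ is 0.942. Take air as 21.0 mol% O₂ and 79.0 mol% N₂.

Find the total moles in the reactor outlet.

30700 kmol

Stoichiometric O₂ = 6.5 × 494 = 3211 kmol; O₂ fed = 3211 × 1.929 = 6194 kmol.
N₂ fed = 6194 × 79/21 = 23300 kmol.
Fuel reacted = 0.942 × 494 → ξ = 465.3 kmol.
Outlet (n = n₀ + ν ξ):
  C₄H₁₀: 494 − 1(465.3) = 28.65
  O₂: 6194 − 6.5(465.3) = 3169
  N₂: 23300 (inert)
  CO₂: 0 + 4(465.3) = 1861
  H₂O: 0 + 5(465.3) = 2327
Total out = 28.65 + 3169 + 23300 + 1861 + 2327 = 30690 kmol.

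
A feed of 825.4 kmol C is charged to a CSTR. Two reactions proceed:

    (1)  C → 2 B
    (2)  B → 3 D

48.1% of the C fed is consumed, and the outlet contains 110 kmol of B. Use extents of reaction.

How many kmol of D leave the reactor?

2050 kmol

Conversion of C: C consumed = 1ξ₁ = 0.481 × 825.4 → ξ₁ = 397 kmol.
B balance: n_B = 0 + 2ξ₁ − 1ξ₂ = 110 → ξ₂ = (2·397 − 110)/1 = 684 kmol.
Outlet amounts (n = n₀ + Σ ν·ξ):
  C: 825.4 − 1(397) = 428.4
  B: 0 + 2(397) − 1(684) = 110
  D: 0 + 3(684) = 2052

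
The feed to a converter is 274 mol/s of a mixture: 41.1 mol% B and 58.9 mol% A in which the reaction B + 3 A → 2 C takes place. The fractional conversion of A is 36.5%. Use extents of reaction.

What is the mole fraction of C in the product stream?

0.167

A reacted = 0.365 × 161.4 = 58.91 mol/s; ν_A = −3, so ξ = 58.91/3 = 19.64 mol/s.
Outlet amounts (n = n₀ + ν ξ):
  B: 112.6 − 1(19.64) = 92.98
  A: 161.4 − 3(19.64) = 102.5
  C: 0 + 2(19.64) = 39.27
Total out = 234.7 mol/s; y_C = 39.27 / 234.7 = 0.1673.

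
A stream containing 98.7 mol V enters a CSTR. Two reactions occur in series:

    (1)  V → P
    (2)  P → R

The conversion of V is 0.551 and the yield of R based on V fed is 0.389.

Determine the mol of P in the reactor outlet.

Conversion of V: V consumed = 1ξ₁ = 0.551 × 98.7 → ξ₁ = 54.38 mol.
Yield of R: 1ξ₂ / 98.7 = 0.389 → ξ₂ = 38.39 mol.
Outlet amounts (n = n₀ + Σ ν·ξ):
  V: 98.7 − 1(54.38) = 44.32
  P: 0 + 1(54.38) − 1(38.39) = 15.99
  R: 0 + 1(38.39) = 38.39

16 mol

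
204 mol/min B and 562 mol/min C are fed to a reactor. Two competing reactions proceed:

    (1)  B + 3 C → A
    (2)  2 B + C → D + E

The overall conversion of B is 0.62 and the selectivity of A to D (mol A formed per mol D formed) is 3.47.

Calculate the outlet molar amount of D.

23.1 mol/min

Conversion of B: B consumed = 0.62 × 204 = 126.5 mol/min = 1ξ₁ + 2ξ₂.
Selectivity: 1ξ₁ / (1ξ₂) = 3.47 → ξ₁ = 3.47 ξ₂.
Substitute: (1·3.47 + 2) ξ₂ = 126.5 → ξ₂ = 23.12 mol/min, ξ₁ = 80.24 mol/min.
Outlet amounts (n = n₀ + Σ ν·ξ):
  B: 204 − 1(80.24) − 2(23.12) = 77.52
  C: 562 − 3(80.24) − 1(23.12) = 298.2
  A: 0 + 1(80.24) = 80.24
  D: 0 + 1(23.12) = 23.12
  E: 0 + 1(23.12) = 23.12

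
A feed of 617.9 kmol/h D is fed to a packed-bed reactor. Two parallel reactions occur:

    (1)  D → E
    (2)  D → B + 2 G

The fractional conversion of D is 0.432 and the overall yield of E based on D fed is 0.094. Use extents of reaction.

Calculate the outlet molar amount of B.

209 kmol/h

Yield of E: 1ξ₁ / 617.9 = 0.094 → ξ₁ = 58.08 kmol/h.
Conversion of D: 1ξ₁ + 1ξ₂ = 0.432 × 617.9 = 266.9 → ξ₂ = 208.9 kmol/h.
Outlet amounts (n = n₀ + Σ ν·ξ):
  D: 617.9 − 1(58.08) − 1(208.9) = 351
  E: 0 + 1(58.08) = 58.08
  B: 0 + 1(208.9) = 208.9
  G: 0 + 2(208.9) = 417.7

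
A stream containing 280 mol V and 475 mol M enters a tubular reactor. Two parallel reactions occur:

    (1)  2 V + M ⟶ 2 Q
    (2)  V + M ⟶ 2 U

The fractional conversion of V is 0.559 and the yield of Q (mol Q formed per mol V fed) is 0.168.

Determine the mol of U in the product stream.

219 mol

Yield of Q: 2ξ₁ / 280 = 0.168 → ξ₁ = 23.52 mol.
Conversion of V: 2ξ₁ + 1ξ₂ = 0.559 × 280 = 156.5 → ξ₂ = 109.5 mol.
Outlet amounts (n = n₀ + Σ ν·ξ):
  V: 280 − 2(23.52) − 1(109.5) = 123.5
  M: 475 − 1(23.52) − 1(109.5) = 342
  Q: 0 + 2(23.52) = 47.04
  U: 0 + 2(109.5) = 219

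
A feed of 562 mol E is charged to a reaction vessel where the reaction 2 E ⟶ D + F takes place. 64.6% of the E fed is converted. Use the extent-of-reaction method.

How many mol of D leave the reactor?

E reacted = 0.646 × 562 = 363.1 mol; ν_E = −2, so ξ = 363.1/2 = 181.5 mol.
Outlet amounts (n = n₀ + ν ξ):
  E: 562 − 2(181.5) = 198.9
  D: 0 + 1(181.5) = 181.5
  F: 0 + 1(181.5) = 181.5

182 mol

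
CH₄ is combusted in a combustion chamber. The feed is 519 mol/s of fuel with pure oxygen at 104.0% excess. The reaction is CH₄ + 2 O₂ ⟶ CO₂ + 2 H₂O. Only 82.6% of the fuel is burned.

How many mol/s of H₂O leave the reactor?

857 mol/s

Stoichiometric O₂ = 2 × 519 = 1038 mol/s; O₂ fed = 1038 × 2.040 = 2118 mol/s.
Fuel reacted = 0.826 × 519 → ξ = 428.7 mol/s.
Outlet (n = n₀ + ν ξ):
  CH₄: 519 − 1(428.7) = 90.31
  O₂: 2118 − 2(428.7) = 1260
  CO₂: 0 + 1(428.7) = 428.7
  H₂O: 0 + 2(428.7) = 857.4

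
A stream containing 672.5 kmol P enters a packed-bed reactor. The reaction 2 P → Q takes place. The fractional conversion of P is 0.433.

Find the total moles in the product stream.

527 kmol

P reacted = 0.433 × 672.5 = 291.2 kmol; ν_P = −2, so ξ = 291.2/2 = 145.6 kmol.
Outlet amounts (n = n₀ + ν ξ):
  P: 672.5 − 2(145.6) = 381.3
  Q: 0 + 1(145.6) = 145.6
Total out = 381.3 + 145.6 = 526.9 kmol.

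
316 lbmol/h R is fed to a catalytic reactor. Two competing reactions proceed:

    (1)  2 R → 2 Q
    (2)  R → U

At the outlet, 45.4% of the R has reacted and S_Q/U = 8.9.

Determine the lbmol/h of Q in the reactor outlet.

Conversion of R: R consumed = 0.454 × 316 = 143.5 lbmol/h = 2ξ₁ + 1ξ₂.
Selectivity: 2ξ₁ / (1ξ₂) = 8.9 → ξ₁ = 4.45 ξ₂.
Substitute: (2·4.45 + 1) ξ₂ = 143.5 → ξ₂ = 14.49 lbmol/h, ξ₁ = 64.49 lbmol/h.
Outlet amounts (n = n₀ + Σ ν·ξ):
  R: 316 − 2(64.49) − 1(14.49) = 172.5
  Q: 0 + 2(64.49) = 129
  U: 0 + 1(14.49) = 14.49

129 lbmol/h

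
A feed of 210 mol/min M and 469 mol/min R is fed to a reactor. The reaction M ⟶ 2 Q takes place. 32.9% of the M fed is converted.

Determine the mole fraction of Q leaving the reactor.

0.185

M reacted = 0.329 × 210 = 69.09 mol/min; ν_M = −1, so ξ = 69.09/1 = 69.09 mol/min.
Outlet amounts (n = n₀ + ν ξ):
  M: 210 − 1(69.09) = 140.9
  Q: 0 + 2(69.09) = 138.2
  R: 469 (inert)
Total out = 748.1 mol/min; y_Q = 138.2 / 748.1 = 0.1847.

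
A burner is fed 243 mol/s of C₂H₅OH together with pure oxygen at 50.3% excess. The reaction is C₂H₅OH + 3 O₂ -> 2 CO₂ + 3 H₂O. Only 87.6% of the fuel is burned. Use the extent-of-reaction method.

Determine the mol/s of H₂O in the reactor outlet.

639 mol/s

Stoichiometric O₂ = 3 × 243 = 729 mol/s; O₂ fed = 729 × 1.503 = 1096 mol/s.
Fuel reacted = 0.876 × 243 → ξ = 212.9 mol/s.
Outlet (n = n₀ + ν ξ):
  C₂H₅OH: 243 − 1(212.9) = 30.13
  O₂: 1096 − 3(212.9) = 457.1
  CO₂: 0 + 2(212.9) = 425.7
  H₂O: 0 + 3(212.9) = 638.6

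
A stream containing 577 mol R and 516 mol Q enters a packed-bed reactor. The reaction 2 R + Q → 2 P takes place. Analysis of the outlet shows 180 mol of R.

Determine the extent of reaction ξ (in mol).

For R: n = n₀ − 2ξ → 180 = 577 − 2ξ, giving ξ = 198.5 mol.
Outlet amounts (n = n₀ + ν ξ):
  R: 577 − 2(198.5) = 180
  Q: 516 − 1(198.5) = 317.5
  P: 0 + 2(198.5) = 397

ξ = 198 mol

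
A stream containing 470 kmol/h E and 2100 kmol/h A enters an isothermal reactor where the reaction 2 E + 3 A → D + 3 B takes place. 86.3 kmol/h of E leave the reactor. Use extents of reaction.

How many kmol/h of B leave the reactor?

576 kmol/h

For E: n = n₀ − 2ξ → 86.3 = 470 − 2ξ, giving ξ = 191.8 kmol/h.
Outlet amounts (n = n₀ + ν ξ):
  E: 470 − 2(191.8) = 86.3
  A: 2100 − 3(191.8) = 1524
  D: 0 + 1(191.8) = 191.8
  B: 0 + 3(191.8) = 575.5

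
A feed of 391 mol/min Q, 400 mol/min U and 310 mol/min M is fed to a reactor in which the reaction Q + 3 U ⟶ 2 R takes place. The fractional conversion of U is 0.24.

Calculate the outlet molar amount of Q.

359 mol/min

U reacted = 0.24 × 400 = 96 mol/min; ν_U = −3, so ξ = 96/3 = 32 mol/min.
Outlet amounts (n = n₀ + ν ξ):
  Q: 391 − 1(32) = 359
  U: 400 − 3(32) = 304
  R: 0 + 2(32) = 64
  M: 310 (inert)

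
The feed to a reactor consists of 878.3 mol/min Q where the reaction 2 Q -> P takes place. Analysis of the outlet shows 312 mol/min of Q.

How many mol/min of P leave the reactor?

For Q: n = n₀ − 2ξ → 312 = 878.3 − 2ξ, giving ξ = 283.1 mol/min.
Outlet amounts (n = n₀ + ν ξ):
  Q: 878.3 − 2(283.1) = 312
  P: 0 + 1(283.1) = 283.1

283 mol/min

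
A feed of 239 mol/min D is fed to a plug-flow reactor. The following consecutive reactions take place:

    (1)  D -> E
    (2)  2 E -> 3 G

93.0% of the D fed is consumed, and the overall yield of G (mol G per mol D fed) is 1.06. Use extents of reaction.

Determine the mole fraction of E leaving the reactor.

Conversion of D: D consumed = 1ξ₁ = 0.93 × 239 → ξ₁ = 222.3 mol/min.
Yield of G: 3ξ₂ / 239 = 1.06 → ξ₂ = 84.45 mol/min.
Outlet amounts (n = n₀ + Σ ν·ξ):
  D: 239 − 1(222.3) = 16.73
  E: 0 + 1(222.3) − 2(84.45) = 53.38
  G: 0 + 3(84.45) = 253.3
Total out = 323.4 mol/min; y_E = 53.38 / 323.4 = 0.165.

0.165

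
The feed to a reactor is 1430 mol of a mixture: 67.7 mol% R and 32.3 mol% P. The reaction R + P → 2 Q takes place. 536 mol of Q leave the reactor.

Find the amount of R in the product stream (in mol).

For Q: n = n₀ + 2ξ → 536 = 0 + 2ξ, giving ξ = 268 mol.
Outlet amounts (n = n₀ + ν ξ):
  R: 968.1 − 1(268) = 700.1
  P: 461.9 − 1(268) = 193.9
  Q: 0 + 2(268) = 536

700 mol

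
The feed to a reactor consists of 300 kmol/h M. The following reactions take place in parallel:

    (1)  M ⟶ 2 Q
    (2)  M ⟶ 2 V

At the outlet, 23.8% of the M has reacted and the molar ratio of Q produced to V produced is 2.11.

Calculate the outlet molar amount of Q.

Conversion of M: M consumed = 0.238 × 300 = 71.4 kmol/h = 1ξ₁ + 1ξ₂.
Selectivity: 2ξ₁ / (2ξ₂) = 2.11 → ξ₁ = 2.11 ξ₂.
Substitute: (1·2.11 + 1) ξ₂ = 71.4 → ξ₂ = 22.96 kmol/h, ξ₁ = 48.44 kmol/h.
Outlet amounts (n = n₀ + Σ ν·ξ):
  M: 300 − 1(48.44) − 1(22.96) = 228.6
  Q: 0 + 2(48.44) = 96.88
  V: 0 + 2(22.96) = 45.92

96.9 kmol/h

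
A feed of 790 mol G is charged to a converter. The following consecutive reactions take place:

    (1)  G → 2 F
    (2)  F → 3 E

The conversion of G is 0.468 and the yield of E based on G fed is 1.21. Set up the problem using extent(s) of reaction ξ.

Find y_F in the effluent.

Conversion of G: G consumed = 1ξ₁ = 0.468 × 790 → ξ₁ = 369.7 mol.
Yield of E: 3ξ₂ / 790 = 1.21 → ξ₂ = 318.6 mol.
Outlet amounts (n = n₀ + Σ ν·ξ):
  G: 790 − 1(369.7) = 420.3
  F: 0 + 2(369.7) − 1(318.6) = 420.8
  E: 0 + 3(318.6) = 955.9
Total out = 1797 mol; y_F = 420.8 / 1797 = 0.2342.

0.234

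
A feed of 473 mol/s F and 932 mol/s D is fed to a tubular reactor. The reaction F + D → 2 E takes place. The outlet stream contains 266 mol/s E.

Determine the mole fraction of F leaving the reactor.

For E: n = n₀ + 2ξ → 266 = 0 + 2ξ, giving ξ = 133 mol/s.
Outlet amounts (n = n₀ + ν ξ):
  F: 473 − 1(133) = 340
  D: 932 − 1(133) = 799
  E: 0 + 2(133) = 266
Total out = 1405 mol/s; y_F = 340 / 1405 = 0.242.

0.242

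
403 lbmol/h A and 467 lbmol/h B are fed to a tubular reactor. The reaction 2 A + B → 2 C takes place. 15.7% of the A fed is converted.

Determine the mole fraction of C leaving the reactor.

A reacted = 0.157 × 403 = 63.27 lbmol/h; ν_A = −2, so ξ = 63.27/2 = 31.64 lbmol/h.
Outlet amounts (n = n₀ + ν ξ):
  A: 403 − 2(31.64) = 339.7
  B: 467 − 1(31.64) = 435.4
  C: 0 + 2(31.64) = 63.27
Total out = 838.4 lbmol/h; y_C = 63.27 / 838.4 = 0.07547.

0.0755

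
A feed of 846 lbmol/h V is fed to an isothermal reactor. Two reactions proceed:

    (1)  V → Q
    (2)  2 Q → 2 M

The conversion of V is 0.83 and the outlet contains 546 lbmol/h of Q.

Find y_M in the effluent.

Conversion of V: V consumed = 1ξ₁ = 0.83 × 846 → ξ₁ = 702.2 lbmol/h.
Q balance: n_Q = 0 + 1ξ₁ − 2ξ₂ = 546 → ξ₂ = (1·702.2 − 546)/2 = 78.09 lbmol/h.
Outlet amounts (n = n₀ + Σ ν·ξ):
  V: 846 − 1(702.2) = 143.8
  Q: 0 + 1(702.2) − 2(78.09) = 546
  M: 0 + 2(78.09) = 156.2
Total out = 846 lbmol/h; y_M = 156.2 / 846 = 0.1846.

0.185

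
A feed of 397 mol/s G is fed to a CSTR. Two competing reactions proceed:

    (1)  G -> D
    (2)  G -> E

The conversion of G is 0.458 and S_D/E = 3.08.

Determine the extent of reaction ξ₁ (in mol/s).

Conversion of G: G consumed = 0.458 × 397 = 181.8 mol/s = 1ξ₁ + 1ξ₂.
Selectivity: 1ξ₁ / (1ξ₂) = 3.08 → ξ₁ = 3.08 ξ₂.
Substitute: (1·3.08 + 1) ξ₂ = 181.8 → ξ₂ = 44.57 mol/s, ξ₁ = 137.3 mol/s.
Outlet amounts (n = n₀ + Σ ν·ξ):
  G: 397 − 1(137.3) − 1(44.57) = 215.2
  D: 0 + 1(137.3) = 137.3
  E: 0 + 1(44.57) = 44.57

ξ₁ = 137 mol/s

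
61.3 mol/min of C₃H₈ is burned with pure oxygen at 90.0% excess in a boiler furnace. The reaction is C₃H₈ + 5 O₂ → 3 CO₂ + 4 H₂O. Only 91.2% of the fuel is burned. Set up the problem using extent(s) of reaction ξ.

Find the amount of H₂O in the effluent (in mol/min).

224 mol/min

Stoichiometric O₂ = 5 × 61.3 = 306.5 mol/min; O₂ fed = 306.5 × 1.900 = 582.4 mol/min.
Fuel reacted = 0.912 × 61.3 → ξ = 55.91 mol/min.
Outlet (n = n₀ + ν ξ):
  C₃H₈: 61.3 − 1(55.91) = 5.394
  O₂: 582.4 − 5(55.91) = 302.8
  CO₂: 0 + 3(55.91) = 167.7
  H₂O: 0 + 4(55.91) = 223.6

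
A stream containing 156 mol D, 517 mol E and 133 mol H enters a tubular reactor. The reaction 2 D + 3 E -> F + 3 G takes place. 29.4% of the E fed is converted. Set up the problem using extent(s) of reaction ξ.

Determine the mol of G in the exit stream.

E reacted = 0.294 × 517 = 152 mol; ν_E = −3, so ξ = 152/3 = 50.67 mol.
Outlet amounts (n = n₀ + ν ξ):
  D: 156 − 2(50.67) = 54.67
  E: 517 − 3(50.67) = 365
  F: 0 + 1(50.67) = 50.67
  G: 0 + 3(50.67) = 152
  H: 133 (inert)

152 mol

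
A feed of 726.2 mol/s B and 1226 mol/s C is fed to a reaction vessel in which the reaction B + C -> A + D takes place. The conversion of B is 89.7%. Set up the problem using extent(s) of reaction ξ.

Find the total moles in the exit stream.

B reacted = 0.897 × 726.2 = 651.4 mol/s; ν_B = −1, so ξ = 651.4/1 = 651.4 mol/s.
Outlet amounts (n = n₀ + ν ξ):
  B: 726.2 − 1(651.4) = 74.8
  C: 1226 − 1(651.4) = 574.6
  A: 0 + 1(651.4) = 651.4
  D: 0 + 1(651.4) = 651.4
Total out = 74.8 + 574.6 + 651.4 + 651.4 = 1952 mol/s.

1950 mol/s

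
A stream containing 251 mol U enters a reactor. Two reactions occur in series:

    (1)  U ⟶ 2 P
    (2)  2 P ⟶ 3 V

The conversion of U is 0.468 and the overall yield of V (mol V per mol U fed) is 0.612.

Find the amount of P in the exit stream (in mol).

Conversion of U: U consumed = 1ξ₁ = 0.468 × 251 → ξ₁ = 117.5 mol.
Yield of V: 3ξ₂ / 251 = 0.612 → ξ₂ = 51.2 mol.
Outlet amounts (n = n₀ + Σ ν·ξ):
  U: 251 − 1(117.5) = 133.5
  P: 0 + 2(117.5) − 2(51.2) = 132.5
  V: 0 + 3(51.2) = 153.6

133 mol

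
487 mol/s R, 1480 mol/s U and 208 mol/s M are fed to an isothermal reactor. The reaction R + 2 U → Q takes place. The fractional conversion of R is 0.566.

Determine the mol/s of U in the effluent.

929 mol/s

R reacted = 0.566 × 487 = 275.6 mol/s; ν_R = −1, so ξ = 275.6/1 = 275.6 mol/s.
Outlet amounts (n = n₀ + ν ξ):
  R: 487 − 1(275.6) = 211.4
  U: 1480 − 2(275.6) = 928.7
  Q: 0 + 1(275.6) = 275.6
  M: 208 (inert)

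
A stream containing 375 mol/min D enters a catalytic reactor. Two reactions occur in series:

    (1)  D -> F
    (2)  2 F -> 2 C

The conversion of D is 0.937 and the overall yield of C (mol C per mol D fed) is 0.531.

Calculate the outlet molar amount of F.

Conversion of D: D consumed = 1ξ₁ = 0.937 × 375 → ξ₁ = 351.4 mol/min.
Yield of C: 2ξ₂ / 375 = 0.531 → ξ₂ = 99.56 mol/min.
Outlet amounts (n = n₀ + Σ ν·ξ):
  D: 375 − 1(351.4) = 23.62
  F: 0 + 1(351.4) − 2(99.56) = 152.2
  C: 0 + 2(99.56) = 199.1

152 mol/min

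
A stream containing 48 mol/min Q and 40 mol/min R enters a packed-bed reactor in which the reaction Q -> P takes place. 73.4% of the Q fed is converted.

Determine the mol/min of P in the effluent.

35.2 mol/min

Q reacted = 0.734 × 48 = 35.23 mol/min; ν_Q = −1, so ξ = 35.23/1 = 35.23 mol/min.
Outlet amounts (n = n₀ + ν ξ):
  Q: 48 − 1(35.23) = 12.77
  P: 0 + 1(35.23) = 35.23
  R: 40 (inert)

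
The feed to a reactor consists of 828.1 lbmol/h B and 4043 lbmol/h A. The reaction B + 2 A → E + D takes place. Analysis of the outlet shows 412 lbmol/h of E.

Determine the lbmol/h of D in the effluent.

412 lbmol/h

For E: n = n₀ + 1ξ → 412 = 0 + 1ξ, giving ξ = 412 lbmol/h.
Outlet amounts (n = n₀ + ν ξ):
  B: 828.1 − 1(412) = 416.1
  A: 4043 − 2(412) = 3219
  E: 0 + 1(412) = 412
  D: 0 + 1(412) = 412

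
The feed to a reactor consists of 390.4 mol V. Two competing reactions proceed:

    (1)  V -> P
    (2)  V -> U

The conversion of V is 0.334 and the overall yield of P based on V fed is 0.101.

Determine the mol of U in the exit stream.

91 mol

Yield of P: 1ξ₁ / 390.4 = 0.101 → ξ₁ = 39.43 mol.
Conversion of V: 1ξ₁ + 1ξ₂ = 0.334 × 390.4 = 130.4 → ξ₂ = 90.96 mol.
Outlet amounts (n = n₀ + Σ ν·ξ):
  V: 390.4 − 1(39.43) − 1(90.96) = 260
  P: 0 + 1(39.43) = 39.43
  U: 0 + 1(90.96) = 90.96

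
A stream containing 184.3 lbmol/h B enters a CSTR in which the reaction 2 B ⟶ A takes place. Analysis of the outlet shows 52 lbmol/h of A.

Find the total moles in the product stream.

132 lbmol/h

For A: n = n₀ + 1ξ → 52 = 0 + 1ξ, giving ξ = 52 lbmol/h.
Outlet amounts (n = n₀ + ν ξ):
  B: 184.3 − 2(52) = 80.3
  A: 0 + 1(52) = 52
Total out = 80.3 + 52 = 132.3 lbmol/h.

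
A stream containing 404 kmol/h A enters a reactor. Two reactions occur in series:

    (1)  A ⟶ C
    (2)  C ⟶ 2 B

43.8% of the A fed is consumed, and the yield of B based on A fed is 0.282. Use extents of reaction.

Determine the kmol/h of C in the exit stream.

Conversion of A: A consumed = 1ξ₁ = 0.438 × 404 → ξ₁ = 177 kmol/h.
Yield of B: 2ξ₂ / 404 = 0.282 → ξ₂ = 56.96 kmol/h.
Outlet amounts (n = n₀ + Σ ν·ξ):
  A: 404 − 1(177) = 227
  C: 0 + 1(177) − 1(56.96) = 120
  B: 0 + 2(56.96) = 113.9

120 kmol/h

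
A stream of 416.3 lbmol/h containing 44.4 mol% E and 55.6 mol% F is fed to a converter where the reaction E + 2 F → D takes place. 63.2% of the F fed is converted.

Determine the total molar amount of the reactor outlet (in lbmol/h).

270 lbmol/h

F reacted = 0.632 × 231.5 = 146.3 lbmol/h; ν_F = −2, so ξ = 146.3/2 = 73.14 lbmol/h.
Outlet amounts (n = n₀ + ν ξ):
  E: 184.8 − 1(73.14) = 111.7
  F: 231.5 − 2(73.14) = 85.18
  D: 0 + 1(73.14) = 73.14
Total out = 111.7 + 85.18 + 73.14 = 270 lbmol/h.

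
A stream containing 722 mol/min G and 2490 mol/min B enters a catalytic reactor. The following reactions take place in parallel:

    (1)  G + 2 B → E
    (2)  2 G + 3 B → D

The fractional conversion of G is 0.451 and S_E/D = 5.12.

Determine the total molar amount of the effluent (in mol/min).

Conversion of G: G consumed = 0.451 × 722 = 325.6 mol/min = 1ξ₁ + 2ξ₂.
Selectivity: 1ξ₁ / (1ξ₂) = 5.12 → ξ₁ = 5.12 ξ₂.
Substitute: (1·5.12 + 2) ξ₂ = 325.6 → ξ₂ = 45.73 mol/min, ξ₁ = 234.2 mol/min.
Outlet amounts (n = n₀ + Σ ν·ξ):
  G: 722 − 1(234.2) − 2(45.73) = 396.4
  B: 2490 − 2(234.2) − 3(45.73) = 1884
  E: 0 + 1(234.2) = 234.2
  D: 0 + 1(45.73) = 45.73
Total out = 396.4 + 1884 + 234.2 + 45.73 = 2561 mol/min.

2560 mol/min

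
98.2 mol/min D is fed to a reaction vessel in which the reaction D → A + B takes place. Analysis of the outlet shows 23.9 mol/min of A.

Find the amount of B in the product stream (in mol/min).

23.9 mol/min

For A: n = n₀ + 1ξ → 23.9 = 0 + 1ξ, giving ξ = 23.9 mol/min.
Outlet amounts (n = n₀ + ν ξ):
  D: 98.2 − 1(23.9) = 74.3
  A: 0 + 1(23.9) = 23.9
  B: 0 + 1(23.9) = 23.9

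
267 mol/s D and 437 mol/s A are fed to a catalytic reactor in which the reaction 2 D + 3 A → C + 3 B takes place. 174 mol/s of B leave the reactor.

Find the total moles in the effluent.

646 mol/s

For B: n = n₀ + 3ξ → 174 = 0 + 3ξ, giving ξ = 58 mol/s.
Outlet amounts (n = n₀ + ν ξ):
  D: 267 − 2(58) = 151
  A: 437 − 3(58) = 263
  C: 0 + 1(58) = 58
  B: 0 + 3(58) = 174
Total out = 151 + 263 + 58 + 174 = 646 mol/s.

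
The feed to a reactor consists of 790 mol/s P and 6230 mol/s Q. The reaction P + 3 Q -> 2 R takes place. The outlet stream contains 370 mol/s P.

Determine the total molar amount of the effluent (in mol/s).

6180 mol/s

For P: n = n₀ − 1ξ → 370 = 790 − 1ξ, giving ξ = 420 mol/s.
Outlet amounts (n = n₀ + ν ξ):
  P: 790 − 1(420) = 370
  Q: 6230 − 3(420) = 4970
  R: 0 + 2(420) = 840
Total out = 370 + 4970 + 840 = 6180 mol/s.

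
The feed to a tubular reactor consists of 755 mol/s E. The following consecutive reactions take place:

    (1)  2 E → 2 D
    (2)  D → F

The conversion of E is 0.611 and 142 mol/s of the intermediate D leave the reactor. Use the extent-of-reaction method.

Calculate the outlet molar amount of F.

Conversion of E: E consumed = 2ξ₁ = 0.611 × 755 → ξ₁ = 230.7 mol/s.
D balance: n_D = 0 + 2ξ₁ − 1ξ₂ = 142 → ξ₂ = (2·230.7 − 142)/1 = 319.3 mol/s.
Outlet amounts (n = n₀ + Σ ν·ξ):
  E: 755 − 2(230.7) = 293.7
  D: 0 + 2(230.7) − 1(319.3) = 142
  F: 0 + 1(319.3) = 319.3

319 mol/s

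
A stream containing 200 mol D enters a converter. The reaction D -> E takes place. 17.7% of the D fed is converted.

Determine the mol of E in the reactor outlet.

D reacted = 0.177 × 200 = 35.4 mol; ν_D = −1, so ξ = 35.4/1 = 35.4 mol.
Outlet amounts (n = n₀ + ν ξ):
  D: 200 − 1(35.4) = 164.6
  E: 0 + 1(35.4) = 35.4

35.4 mol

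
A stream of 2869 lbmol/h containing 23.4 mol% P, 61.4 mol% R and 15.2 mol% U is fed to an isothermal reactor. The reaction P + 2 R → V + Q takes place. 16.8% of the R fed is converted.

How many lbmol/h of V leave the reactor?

148 lbmol/h

R reacted = 0.168 × 1762 = 295.9 lbmol/h; ν_R = −2, so ξ = 295.9/2 = 148 lbmol/h.
Outlet amounts (n = n₀ + ν ξ):
  P: 671.3 − 1(148) = 523.4
  R: 1762 − 2(148) = 1466
  V: 0 + 1(148) = 148
  Q: 0 + 1(148) = 148
  U: 436.1 (inert)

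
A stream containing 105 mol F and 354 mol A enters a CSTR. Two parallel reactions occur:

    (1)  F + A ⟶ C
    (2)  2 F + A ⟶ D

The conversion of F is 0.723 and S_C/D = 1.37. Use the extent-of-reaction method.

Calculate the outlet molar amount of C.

30.9 mol

Conversion of F: F consumed = 0.723 × 105 = 75.91 mol = 1ξ₁ + 2ξ₂.
Selectivity: 1ξ₁ / (1ξ₂) = 1.37 → ξ₁ = 1.37 ξ₂.
Substitute: (1·1.37 + 2) ξ₂ = 75.91 → ξ₂ = 22.53 mol, ξ₁ = 30.86 mol.
Outlet amounts (n = n₀ + Σ ν·ξ):
  F: 105 − 1(30.86) − 2(22.53) = 29.09
  A: 354 − 1(30.86) − 1(22.53) = 300.6
  C: 0 + 1(30.86) = 30.86
  D: 0 + 1(22.53) = 22.53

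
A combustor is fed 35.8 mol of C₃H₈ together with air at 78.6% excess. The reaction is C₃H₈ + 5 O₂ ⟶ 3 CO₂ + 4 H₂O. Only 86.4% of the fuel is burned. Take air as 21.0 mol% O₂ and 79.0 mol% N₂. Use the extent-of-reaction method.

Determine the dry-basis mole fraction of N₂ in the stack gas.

Stoichiometric O₂ = 5 × 35.8 = 179 mol; O₂ fed = 179 × 1.786 = 319.7 mol.
N₂ fed = 319.7 × 79/21 = 1203 mol.
Fuel reacted = 0.864 × 35.8 → ξ = 30.93 mol.
Outlet (n = n₀ + ν ξ):
  C₃H₈: 35.8 − 1(30.93) = 4.869
  O₂: 319.7 − 5(30.93) = 165
  N₂: 1203 (inert)
  CO₂: 0 + 3(30.93) = 92.79
  H₂O: 0 + 4(30.93) = 123.7
Dry total = 1465 mol; y_N₂ (dry) = 1203 / 1465 = 0.8207.

0.821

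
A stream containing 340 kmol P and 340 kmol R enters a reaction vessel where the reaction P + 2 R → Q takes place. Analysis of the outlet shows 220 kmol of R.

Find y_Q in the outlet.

0.107

For R: n = n₀ − 2ξ → 220 = 340 − 2ξ, giving ξ = 60 kmol.
Outlet amounts (n = n₀ + ν ξ):
  P: 340 − 1(60) = 280
  R: 340 − 2(60) = 220
  Q: 0 + 1(60) = 60
Total out = 560 kmol; y_Q = 60 / 560 = 0.1071.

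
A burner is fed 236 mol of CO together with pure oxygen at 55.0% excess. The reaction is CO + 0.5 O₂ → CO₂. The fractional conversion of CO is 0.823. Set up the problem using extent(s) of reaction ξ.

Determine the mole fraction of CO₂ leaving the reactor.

Stoichiometric O₂ = 0.5 × 236 = 118 mol; O₂ fed = 118 × 1.550 = 182.9 mol.
Fuel reacted = 0.823 × 236 → ξ = 194.2 mol.
Outlet (n = n₀ + ν ξ):
  CO: 236 − 1(194.2) = 41.77
  O₂: 182.9 − 0.5(194.2) = 85.79
  CO₂: 0 + 1(194.2) = 194.2
Total out = 321.8 mol; y_CO₂ = 194.2 / 321.8 = 0.6036.

0.604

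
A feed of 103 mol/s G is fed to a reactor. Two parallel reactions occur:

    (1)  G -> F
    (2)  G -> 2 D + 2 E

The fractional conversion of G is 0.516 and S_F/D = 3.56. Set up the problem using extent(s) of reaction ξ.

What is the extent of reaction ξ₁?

ξ₁ = 46.6 mol/s

Conversion of G: G consumed = 0.516 × 103 = 53.15 mol/s = 1ξ₁ + 1ξ₂.
Selectivity: 1ξ₁ / (2ξ₂) = 3.56 → ξ₁ = 7.12 ξ₂.
Substitute: (1·7.12 + 1) ξ₂ = 53.15 → ξ₂ = 6.545 mol/s, ξ₁ = 46.6 mol/s.
Outlet amounts (n = n₀ + Σ ν·ξ):
  G: 103 − 1(46.6) − 1(6.545) = 49.85
  F: 0 + 1(46.6) = 46.6
  D: 0 + 2(6.545) = 13.09
  E: 0 + 2(6.545) = 13.09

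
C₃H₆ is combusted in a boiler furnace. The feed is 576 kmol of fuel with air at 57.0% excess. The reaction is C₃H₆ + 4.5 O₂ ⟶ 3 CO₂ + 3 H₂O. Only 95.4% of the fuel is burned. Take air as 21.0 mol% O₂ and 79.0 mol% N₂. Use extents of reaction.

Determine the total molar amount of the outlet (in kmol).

20200 kmol

Stoichiometric O₂ = 4.5 × 576 = 2592 kmol; O₂ fed = 2592 × 1.570 = 4069 kmol.
N₂ fed = 4069 × 79/21 = 15310 kmol.
Fuel reacted = 0.954 × 576 → ξ = 549.5 kmol.
Outlet (n = n₀ + ν ξ):
  C₃H₆: 576 − 1(549.5) = 26.5
  O₂: 4069 − 4.5(549.5) = 1597
  N₂: 15310 (inert)
  CO₂: 0 + 3(549.5) = 1649
  H₂O: 0 + 3(549.5) = 1649
Total out = 26.5 + 1597 + 15310 + 1649 + 1649 = 20230 kmol.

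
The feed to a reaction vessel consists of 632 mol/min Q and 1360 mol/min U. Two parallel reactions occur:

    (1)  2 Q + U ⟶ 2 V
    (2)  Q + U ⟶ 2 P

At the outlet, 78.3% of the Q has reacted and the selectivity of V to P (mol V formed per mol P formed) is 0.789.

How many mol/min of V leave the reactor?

Conversion of Q: Q consumed = 0.783 × 632 = 494.9 mol/min = 2ξ₁ + 1ξ₂.
Selectivity: 2ξ₁ / (2ξ₂) = 0.789 → ξ₁ = 0.789 ξ₂.
Substitute: (2·0.789 + 1) ξ₂ = 494.9 → ξ₂ = 192 mol/min, ξ₁ = 151.5 mol/min.
Outlet amounts (n = n₀ + Σ ν·ξ):
  Q: 632 − 2(151.5) − 1(192) = 137.1
  U: 1360 − 1(151.5) − 1(192) = 1017
  V: 0 + 2(151.5) = 302.9
  P: 0 + 2(192) = 383.9

303 mol/min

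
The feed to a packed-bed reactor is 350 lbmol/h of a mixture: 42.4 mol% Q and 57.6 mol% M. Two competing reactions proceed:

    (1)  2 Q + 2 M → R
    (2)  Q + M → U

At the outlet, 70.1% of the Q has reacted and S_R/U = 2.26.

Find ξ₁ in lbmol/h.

Conversion of Q: Q consumed = 0.701 × 148.4 = 104 lbmol/h = 2ξ₁ + 1ξ₂.
Selectivity: 1ξ₁ / (1ξ₂) = 2.26 → ξ₁ = 2.26 ξ₂.
Substitute: (2·2.26 + 1) ξ₂ = 104 → ξ₂ = 18.85 lbmol/h, ξ₁ = 42.59 lbmol/h.
Outlet amounts (n = n₀ + Σ ν·ξ):
  Q: 148.4 − 2(42.59) − 1(18.85) = 44.37
  M: 201.6 − 2(42.59) − 1(18.85) = 97.57
  R: 0 + 1(42.59) = 42.59
  U: 0 + 1(18.85) = 18.85

ξ₁ = 42.6 lbmol/h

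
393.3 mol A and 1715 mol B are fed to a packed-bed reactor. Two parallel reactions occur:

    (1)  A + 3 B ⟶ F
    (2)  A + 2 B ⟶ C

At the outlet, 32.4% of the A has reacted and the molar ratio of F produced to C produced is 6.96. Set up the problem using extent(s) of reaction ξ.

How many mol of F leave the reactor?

Conversion of A: A consumed = 0.324 × 393.3 = 127.4 mol = 1ξ₁ + 1ξ₂.
Selectivity: 1ξ₁ / (1ξ₂) = 6.96 → ξ₁ = 6.96 ξ₂.
Substitute: (1·6.96 + 1) ξ₂ = 127.4 → ξ₂ = 16.01 mol, ξ₁ = 111.4 mol.
Outlet amounts (n = n₀ + Σ ν·ξ):
  A: 393.3 − 1(111.4) − 1(16.01) = 265.9
  B: 1715 − 3(111.4) − 2(16.01) = 1349
  F: 0 + 1(111.4) = 111.4
  C: 0 + 1(16.01) = 16.01

111 mol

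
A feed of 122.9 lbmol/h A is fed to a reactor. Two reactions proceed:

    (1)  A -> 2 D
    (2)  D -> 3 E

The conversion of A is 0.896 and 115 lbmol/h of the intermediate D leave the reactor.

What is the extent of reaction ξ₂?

Conversion of A: A consumed = 1ξ₁ = 0.896 × 122.9 → ξ₁ = 110.1 lbmol/h.
D balance: n_D = 0 + 2ξ₁ − 1ξ₂ = 115 → ξ₂ = (2·110.1 − 115)/1 = 105.2 lbmol/h.
Outlet amounts (n = n₀ + Σ ν·ξ):
  A: 122.9 − 1(110.1) = 12.78
  D: 0 + 2(110.1) − 1(105.2) = 115
  E: 0 + 3(105.2) = 315.7

ξ₂ = 105 lbmol/h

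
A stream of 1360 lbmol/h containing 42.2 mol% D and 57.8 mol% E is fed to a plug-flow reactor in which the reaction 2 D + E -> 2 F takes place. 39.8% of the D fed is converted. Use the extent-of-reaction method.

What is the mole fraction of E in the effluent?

0.539

D reacted = 0.398 × 573.9 = 228.4 lbmol/h; ν_D = −2, so ξ = 228.4/2 = 114.2 lbmol/h.
Outlet amounts (n = n₀ + ν ξ):
  D: 573.9 − 2(114.2) = 345.5
  E: 786.1 − 1(114.2) = 671.9
  F: 0 + 2(114.2) = 228.4
Total out = 1246 lbmol/h; y_E = 671.9 / 1246 = 0.5393.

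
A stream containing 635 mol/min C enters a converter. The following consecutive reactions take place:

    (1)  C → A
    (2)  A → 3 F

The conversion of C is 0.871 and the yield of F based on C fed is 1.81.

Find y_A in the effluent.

0.121

Conversion of C: C consumed = 1ξ₁ = 0.871 × 635 → ξ₁ = 553.1 mol/min.
Yield of F: 3ξ₂ / 635 = 1.81 → ξ₂ = 383.1 mol/min.
Outlet amounts (n = n₀ + Σ ν·ξ):
  C: 635 − 1(553.1) = 81.91
  A: 0 + 1(553.1) − 1(383.1) = 170
  F: 0 + 3(383.1) = 1149
Total out = 1401 mol/min; y_A = 170 / 1401 = 0.1213.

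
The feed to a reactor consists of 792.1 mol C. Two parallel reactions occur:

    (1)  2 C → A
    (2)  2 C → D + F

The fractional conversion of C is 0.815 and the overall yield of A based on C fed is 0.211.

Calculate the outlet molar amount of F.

Yield of A: 1ξ₁ / 792.1 = 0.211 → ξ₁ = 167.1 mol.
Conversion of C: 2ξ₁ + 2ξ₂ = 0.815 × 792.1 = 645.6 → ξ₂ = 155.6 mol.
Outlet amounts (n = n₀ + Σ ν·ξ):
  C: 792.1 − 2(167.1) − 2(155.6) = 146.5
  A: 0 + 1(167.1) = 167.1
  D: 0 + 1(155.6) = 155.6
  F: 0 + 1(155.6) = 155.6

156 mol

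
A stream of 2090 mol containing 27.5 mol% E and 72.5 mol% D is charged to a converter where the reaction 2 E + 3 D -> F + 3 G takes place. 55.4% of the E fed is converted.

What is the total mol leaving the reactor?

E reacted = 0.554 × 574.8 = 318.4 mol; ν_E = −2, so ξ = 318.4/2 = 159.2 mol.
Outlet amounts (n = n₀ + ν ξ):
  E: 574.8 − 2(159.2) = 256.3
  D: 1515 − 3(159.2) = 1038
  F: 0 + 1(159.2) = 159.2
  G: 0 + 3(159.2) = 477.6
Total out = 256.3 + 1038 + 159.2 + 477.6 = 1931 mol.

1930 mol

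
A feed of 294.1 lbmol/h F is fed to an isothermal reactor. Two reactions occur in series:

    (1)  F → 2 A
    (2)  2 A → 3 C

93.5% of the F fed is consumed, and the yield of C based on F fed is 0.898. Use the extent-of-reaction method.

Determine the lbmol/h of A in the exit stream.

Conversion of F: F consumed = 1ξ₁ = 0.935 × 294.1 → ξ₁ = 275 lbmol/h.
Yield of C: 3ξ₂ / 294.1 = 0.898 → ξ₂ = 88.03 lbmol/h.
Outlet amounts (n = n₀ + Σ ν·ξ):
  F: 294.1 − 1(275) = 19.12
  A: 0 + 2(275) − 2(88.03) = 373.9
  C: 0 + 3(88.03) = 264.1

374 lbmol/h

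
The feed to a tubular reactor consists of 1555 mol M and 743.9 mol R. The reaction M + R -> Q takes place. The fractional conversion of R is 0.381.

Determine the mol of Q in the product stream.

R reacted = 0.381 × 743.9 = 283.4 mol; ν_R = −1, so ξ = 283.4/1 = 283.4 mol.
Outlet amounts (n = n₀ + ν ξ):
  M: 1555 − 1(283.4) = 1272
  R: 743.9 − 1(283.4) = 460.5
  Q: 0 + 1(283.4) = 283.4

283 mol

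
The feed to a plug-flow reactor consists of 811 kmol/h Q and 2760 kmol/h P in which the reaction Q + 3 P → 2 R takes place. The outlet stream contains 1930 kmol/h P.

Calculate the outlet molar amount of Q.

For P: n = n₀ − 3ξ → 1930 = 2760 − 3ξ, giving ξ = 276.7 kmol/h.
Outlet amounts (n = n₀ + ν ξ):
  Q: 811 − 1(276.7) = 534.3
  P: 2760 − 3(276.7) = 1930
  R: 0 + 2(276.7) = 553.3

534 kmol/h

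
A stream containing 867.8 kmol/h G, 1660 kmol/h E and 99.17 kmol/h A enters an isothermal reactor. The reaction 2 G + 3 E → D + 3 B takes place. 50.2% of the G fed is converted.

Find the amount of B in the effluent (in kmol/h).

653 kmol/h

G reacted = 0.502 × 867.8 = 435.6 kmol/h; ν_G = −2, so ξ = 435.6/2 = 217.8 kmol/h.
Outlet amounts (n = n₀ + ν ξ):
  G: 867.8 − 2(217.8) = 432.2
  E: 1660 − 3(217.8) = 1007
  D: 0 + 1(217.8) = 217.8
  B: 0 + 3(217.8) = 653.5
  A: 99.17 (inert)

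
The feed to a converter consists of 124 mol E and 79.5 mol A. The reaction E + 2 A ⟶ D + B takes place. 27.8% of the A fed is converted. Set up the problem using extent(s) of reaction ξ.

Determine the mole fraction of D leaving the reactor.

A reacted = 0.278 × 79.5 = 22.1 mol; ν_A = −2, so ξ = 22.1/2 = 11.05 mol.
Outlet amounts (n = n₀ + ν ξ):
  E: 124 − 1(11.05) = 112.9
  A: 79.5 − 2(11.05) = 57.4
  D: 0 + 1(11.05) = 11.05
  B: 0 + 1(11.05) = 11.05
Total out = 192.4 mol; y_D = 11.05 / 192.4 = 0.05742.

0.0574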